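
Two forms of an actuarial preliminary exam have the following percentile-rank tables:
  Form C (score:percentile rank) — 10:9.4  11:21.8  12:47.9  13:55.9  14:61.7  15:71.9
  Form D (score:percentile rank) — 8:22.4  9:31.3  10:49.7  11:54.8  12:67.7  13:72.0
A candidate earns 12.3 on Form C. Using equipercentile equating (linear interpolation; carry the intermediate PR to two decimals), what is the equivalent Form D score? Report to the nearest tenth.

PR of 12.3 on Form C: 47.9 + (12.3 − 12)/(13 − 12) × (55.9 − 47.9) = 50.30
On Form D, PR 50.30 falls between score 10 (PR 49.7) and 11 (PR 54.8).
Interpolate: 10 + (50.30 − 49.7)/(54.8 − 49.7) × (11 − 10) = 10.1

10.1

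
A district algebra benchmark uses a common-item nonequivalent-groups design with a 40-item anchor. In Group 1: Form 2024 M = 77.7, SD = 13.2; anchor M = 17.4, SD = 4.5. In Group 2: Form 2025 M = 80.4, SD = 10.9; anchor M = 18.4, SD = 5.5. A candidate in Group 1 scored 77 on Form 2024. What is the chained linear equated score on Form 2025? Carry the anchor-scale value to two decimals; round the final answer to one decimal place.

77.9

Form 2024 → anchor (Group 1): v = (4.5/13.2)(77 − 77.7) + 17.4 = 17.16
anchor → Form 2025 (Group 2): y = (10.9/5.5)(17.16 − 18.4) + 80.4 = 77.9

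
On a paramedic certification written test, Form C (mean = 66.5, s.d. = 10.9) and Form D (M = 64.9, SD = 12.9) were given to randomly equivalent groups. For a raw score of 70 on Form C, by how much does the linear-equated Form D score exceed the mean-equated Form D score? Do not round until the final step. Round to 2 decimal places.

Mean-equated: 70 + (64.9 − 66.5) = 68.40
Linear-equated: (12.9/10.9)(70 − 66.5) + 64.9 = 69.042
Difference = 69.042 − 68.40 = 0.64

0.64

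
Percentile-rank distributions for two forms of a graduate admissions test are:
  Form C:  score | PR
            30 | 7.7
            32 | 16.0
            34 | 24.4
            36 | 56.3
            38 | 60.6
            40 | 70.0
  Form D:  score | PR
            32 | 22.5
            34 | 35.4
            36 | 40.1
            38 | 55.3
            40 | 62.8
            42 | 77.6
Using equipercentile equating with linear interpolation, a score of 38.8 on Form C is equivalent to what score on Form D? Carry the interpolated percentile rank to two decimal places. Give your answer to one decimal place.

PR of 38.8 on Form C: 60.6 + (38.8 − 38)/(40 − 38) × (70.0 − 60.6) = 64.36
On Form D, PR 64.36 falls between score 40 (PR 62.8) and 42 (PR 77.6).
Interpolate: 40 + (64.36 − 62.8)/(77.6 − 62.8) × (42 − 40) = 40.2

40.2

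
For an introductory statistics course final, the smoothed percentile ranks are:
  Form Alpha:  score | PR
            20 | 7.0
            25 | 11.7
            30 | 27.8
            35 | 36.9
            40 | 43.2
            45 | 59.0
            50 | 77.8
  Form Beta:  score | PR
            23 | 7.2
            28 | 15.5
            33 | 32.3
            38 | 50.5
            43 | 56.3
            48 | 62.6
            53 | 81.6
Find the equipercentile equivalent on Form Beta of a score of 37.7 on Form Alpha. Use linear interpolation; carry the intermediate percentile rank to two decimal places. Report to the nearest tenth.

PR of 37.7 on Form Alpha: 36.9 + (37.7 − 35)/(40 − 35) × (43.2 − 36.9) = 40.30
On Form Beta, PR 40.30 falls between score 33 (PR 32.3) and 38 (PR 50.5).
Interpolate: 33 + (40.30 − 32.3)/(50.5 − 32.3) × (38 − 33) = 35.2

35.2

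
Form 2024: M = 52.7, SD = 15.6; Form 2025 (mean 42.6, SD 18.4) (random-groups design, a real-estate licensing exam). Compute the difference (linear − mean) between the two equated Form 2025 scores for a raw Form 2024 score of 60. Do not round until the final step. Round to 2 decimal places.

1.31

Mean-equated: 60 + (42.6 − 52.7) = 49.90
Linear-equated: (18.4/15.6)(60 − 52.7) + 42.6 = 51.210
Difference = 51.210 − 49.90 = 1.31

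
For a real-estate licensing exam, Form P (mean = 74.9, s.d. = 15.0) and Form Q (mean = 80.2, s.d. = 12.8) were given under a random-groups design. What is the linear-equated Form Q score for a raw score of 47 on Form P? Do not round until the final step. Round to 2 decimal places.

Linear equating: y = (SD_Y/SD_X)(x − M_X) + M_Y
y = (12.8/15.0)(47 − 74.9) + 80.2
y = 0.853333 × -27.9 + 80.2 = -23.8080 + 80.2 = 56.39

56.39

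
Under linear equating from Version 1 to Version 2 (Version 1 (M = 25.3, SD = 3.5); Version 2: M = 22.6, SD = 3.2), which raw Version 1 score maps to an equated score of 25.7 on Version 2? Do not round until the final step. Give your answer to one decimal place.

28.7

Invert y = (SD_Y/SD_X)(x − M_X) + M_Y:
x = (SD_X/SD_Y)(y − M_Y) + M_X = (3.5/3.2)(25.7 − 22.6) + 25.3
x = 1.093750 × 3.100 + 25.3 = 28.7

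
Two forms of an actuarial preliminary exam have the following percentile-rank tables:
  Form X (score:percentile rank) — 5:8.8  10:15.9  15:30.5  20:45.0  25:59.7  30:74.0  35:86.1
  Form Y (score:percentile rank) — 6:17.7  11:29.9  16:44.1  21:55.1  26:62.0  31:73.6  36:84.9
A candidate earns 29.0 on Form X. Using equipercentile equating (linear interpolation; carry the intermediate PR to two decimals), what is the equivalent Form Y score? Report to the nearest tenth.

29.9

PR of 29.0 on Form X: 59.7 + (29.0 − 25)/(30 − 25) × (74.0 − 59.7) = 71.14
On Form Y, PR 71.14 falls between score 26 (PR 62.0) and 31 (PR 73.6).
Interpolate: 26 + (71.14 − 62.0)/(73.6 − 62.0) × (31 − 26) = 29.9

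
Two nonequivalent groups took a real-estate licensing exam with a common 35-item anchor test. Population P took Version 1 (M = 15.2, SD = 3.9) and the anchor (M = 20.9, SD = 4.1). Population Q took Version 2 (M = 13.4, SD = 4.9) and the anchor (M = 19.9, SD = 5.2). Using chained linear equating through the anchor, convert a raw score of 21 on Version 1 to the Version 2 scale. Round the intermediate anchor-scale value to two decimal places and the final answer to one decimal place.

20.1

Version 1 → anchor (Population P): v = (4.1/3.9)(21 − 15.2) + 20.9 = 27.00
anchor → Version 2 (Population Q): y = (4.9/5.2)(27.00 − 19.9) + 13.4 = 20.1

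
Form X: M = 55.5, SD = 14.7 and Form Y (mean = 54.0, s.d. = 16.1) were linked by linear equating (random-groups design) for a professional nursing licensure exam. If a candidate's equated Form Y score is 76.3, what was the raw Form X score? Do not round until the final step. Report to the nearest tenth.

Invert y = (SD_Y/SD_X)(x − M_X) + M_Y:
x = (SD_X/SD_Y)(y − M_Y) + M_X = (14.7/16.1)(76.3 − 54.0) + 55.5
x = 0.913043 × 22.300 + 55.5 = 75.9

75.9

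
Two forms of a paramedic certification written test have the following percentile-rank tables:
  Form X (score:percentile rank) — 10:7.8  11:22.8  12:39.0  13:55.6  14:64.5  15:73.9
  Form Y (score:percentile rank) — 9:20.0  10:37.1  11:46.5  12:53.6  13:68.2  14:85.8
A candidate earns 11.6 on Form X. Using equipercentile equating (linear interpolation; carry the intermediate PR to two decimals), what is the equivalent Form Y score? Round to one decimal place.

PR of 11.6 on Form X: 22.8 + (11.6 − 11)/(12 − 11) × (39.0 − 22.8) = 32.52
On Form Y, PR 32.52 falls between score 9 (PR 20.0) and 10 (PR 37.1).
Interpolate: 9 + (32.52 − 20.0)/(37.1 − 20.0) × (10 − 9) = 9.7

9.7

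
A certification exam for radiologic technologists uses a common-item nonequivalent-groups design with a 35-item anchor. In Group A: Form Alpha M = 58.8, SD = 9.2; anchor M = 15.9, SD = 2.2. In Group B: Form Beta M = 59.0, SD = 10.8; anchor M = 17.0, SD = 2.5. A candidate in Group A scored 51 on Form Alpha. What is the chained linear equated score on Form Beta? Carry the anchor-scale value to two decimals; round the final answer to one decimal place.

Form Alpha → anchor (Group A): v = (2.2/9.2)(51 − 58.8) + 15.9 = 14.03
anchor → Form Beta (Group B): y = (10.8/2.5)(14.03 − 17.0) + 59.0 = 46.2

46.2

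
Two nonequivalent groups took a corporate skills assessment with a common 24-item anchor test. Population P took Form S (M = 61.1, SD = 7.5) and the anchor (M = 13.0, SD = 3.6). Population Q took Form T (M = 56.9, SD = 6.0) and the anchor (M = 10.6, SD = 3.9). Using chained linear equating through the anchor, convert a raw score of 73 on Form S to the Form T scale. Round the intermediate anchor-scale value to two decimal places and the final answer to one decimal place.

69.4

Form S → anchor (Population P): v = (3.6/7.5)(73 − 61.1) + 13.0 = 18.71
anchor → Form T (Population Q): y = (6.0/3.9)(18.71 − 10.6) + 56.9 = 69.4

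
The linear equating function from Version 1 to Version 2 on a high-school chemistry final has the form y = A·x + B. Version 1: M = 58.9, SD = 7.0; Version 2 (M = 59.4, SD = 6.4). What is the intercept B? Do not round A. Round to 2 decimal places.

5.55

A = SD_Y / SD_X = 6.4 / 7.0 = 0.914286
B = M_Y − A·M_X = 59.4 − 0.914286 × 58.9 = 5.55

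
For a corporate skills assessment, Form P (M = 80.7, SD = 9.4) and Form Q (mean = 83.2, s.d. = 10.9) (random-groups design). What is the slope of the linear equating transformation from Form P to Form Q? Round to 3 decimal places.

1.160

A = SD_Y / SD_X = 10.9 / 9.4 = 1.160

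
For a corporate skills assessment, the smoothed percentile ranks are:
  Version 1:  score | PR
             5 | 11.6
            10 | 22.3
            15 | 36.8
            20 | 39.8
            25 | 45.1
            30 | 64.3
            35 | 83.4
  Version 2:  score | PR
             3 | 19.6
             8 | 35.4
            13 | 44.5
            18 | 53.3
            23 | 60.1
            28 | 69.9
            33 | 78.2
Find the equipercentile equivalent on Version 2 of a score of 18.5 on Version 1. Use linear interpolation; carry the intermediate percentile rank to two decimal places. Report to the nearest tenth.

9.9

PR of 18.5 on Version 1: 36.8 + (18.5 − 15)/(20 − 15) × (39.8 − 36.8) = 38.90
On Version 2, PR 38.90 falls between score 8 (PR 35.4) and 13 (PR 44.5).
Interpolate: 8 + (38.90 − 35.4)/(44.5 − 35.4) × (13 − 8) = 9.9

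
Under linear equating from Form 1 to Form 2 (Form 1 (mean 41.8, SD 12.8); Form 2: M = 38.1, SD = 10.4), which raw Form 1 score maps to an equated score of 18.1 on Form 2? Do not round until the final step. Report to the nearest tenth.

17.2

Invert y = (SD_Y/SD_X)(x − M_X) + M_Y:
x = (SD_X/SD_Y)(y − M_Y) + M_X = (12.8/10.4)(18.1 − 38.1) + 41.8
x = 1.230769 × -20.000 + 41.8 = 17.2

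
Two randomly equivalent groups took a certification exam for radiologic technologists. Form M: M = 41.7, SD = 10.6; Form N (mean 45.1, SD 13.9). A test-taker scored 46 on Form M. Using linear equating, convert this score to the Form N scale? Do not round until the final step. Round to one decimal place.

50.7

Linear equating: y = (SD_Y/SD_X)(x − M_X) + M_Y
y = (13.9/10.6)(46 − 41.7) + 45.1
y = 1.311321 × 4.3 + 45.1 = 5.6387 + 45.1 = 50.7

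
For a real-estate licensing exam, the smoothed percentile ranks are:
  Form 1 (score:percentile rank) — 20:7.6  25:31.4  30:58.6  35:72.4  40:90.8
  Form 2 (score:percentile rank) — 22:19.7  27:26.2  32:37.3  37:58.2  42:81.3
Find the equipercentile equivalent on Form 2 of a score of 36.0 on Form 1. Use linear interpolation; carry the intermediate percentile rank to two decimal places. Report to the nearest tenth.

PR of 36.0 on Form 1: 72.4 + (36.0 − 35)/(40 − 35) × (90.8 − 72.4) = 76.08
On Form 2, PR 76.08 falls between score 37 (PR 58.2) and 42 (PR 81.3).
Interpolate: 37 + (76.08 − 58.2)/(81.3 − 58.2) × (42 − 37) = 40.9

40.9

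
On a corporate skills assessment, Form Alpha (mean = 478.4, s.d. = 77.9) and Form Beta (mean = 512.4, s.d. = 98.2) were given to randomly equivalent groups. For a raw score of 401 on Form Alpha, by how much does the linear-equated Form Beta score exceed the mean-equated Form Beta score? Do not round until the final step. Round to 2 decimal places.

-20.17

Mean-equated: 401 + (512.4 − 478.4) = 435.00
Linear-equated: (98.2/77.9)(401 − 478.4) + 512.4 = 414.830
Difference = 414.830 − 435.00 = -20.17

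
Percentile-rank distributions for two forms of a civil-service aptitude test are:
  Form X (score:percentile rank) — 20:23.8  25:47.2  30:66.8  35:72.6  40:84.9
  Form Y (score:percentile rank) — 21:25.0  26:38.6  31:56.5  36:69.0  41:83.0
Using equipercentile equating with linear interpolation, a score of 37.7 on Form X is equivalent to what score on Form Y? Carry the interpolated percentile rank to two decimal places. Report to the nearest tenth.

PR of 37.7 on Form X: 72.6 + (37.7 − 35)/(40 − 35) × (84.9 − 72.6) = 79.24
On Form Y, PR 79.24 falls between score 36 (PR 69.0) and 41 (PR 83.0).
Interpolate: 36 + (79.24 − 69.0)/(83.0 − 69.0) × (41 − 36) = 39.7

39.7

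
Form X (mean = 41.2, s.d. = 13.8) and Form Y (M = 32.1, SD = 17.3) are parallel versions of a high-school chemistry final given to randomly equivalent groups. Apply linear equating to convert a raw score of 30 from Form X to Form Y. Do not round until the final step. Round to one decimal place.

18.1

Linear equating: y = (SD_Y/SD_X)(x − M_X) + M_Y
y = (17.3/13.8)(30 − 41.2) + 32.1
y = 1.253623 × -11.2 + 32.1 = -14.0406 + 32.1 = 18.1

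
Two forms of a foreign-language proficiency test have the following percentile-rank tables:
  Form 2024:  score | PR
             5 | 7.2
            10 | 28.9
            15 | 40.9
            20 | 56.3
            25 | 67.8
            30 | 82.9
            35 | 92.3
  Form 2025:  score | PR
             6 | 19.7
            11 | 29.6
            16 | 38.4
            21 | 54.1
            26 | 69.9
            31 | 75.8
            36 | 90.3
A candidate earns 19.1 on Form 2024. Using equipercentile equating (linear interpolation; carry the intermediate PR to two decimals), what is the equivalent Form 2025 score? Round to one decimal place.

20.8

PR of 19.1 on Form 2024: 40.9 + (19.1 − 15)/(20 − 15) × (56.3 − 40.9) = 53.53
On Form 2025, PR 53.53 falls between score 16 (PR 38.4) and 21 (PR 54.1).
Interpolate: 16 + (53.53 − 38.4)/(54.1 − 38.4) × (21 − 16) = 20.8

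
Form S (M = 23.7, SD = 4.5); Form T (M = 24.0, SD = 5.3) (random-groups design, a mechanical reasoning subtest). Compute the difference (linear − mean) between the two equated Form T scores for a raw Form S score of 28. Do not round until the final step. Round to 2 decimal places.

Mean-equated: 28 + (24.0 − 23.7) = 28.30
Linear-equated: (5.3/4.5)(28 − 23.7) + 24.0 = 29.064
Difference = 29.064 − 28.30 = 0.76

0.76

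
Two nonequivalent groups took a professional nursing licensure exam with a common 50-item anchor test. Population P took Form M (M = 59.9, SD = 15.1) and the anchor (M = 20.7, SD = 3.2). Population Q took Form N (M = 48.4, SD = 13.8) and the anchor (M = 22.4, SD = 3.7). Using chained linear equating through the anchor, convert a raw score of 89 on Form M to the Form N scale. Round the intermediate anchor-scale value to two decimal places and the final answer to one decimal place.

65.1

Form M → anchor (Population P): v = (3.2/15.1)(89 − 59.9) + 20.7 = 26.87
anchor → Form N (Population Q): y = (13.8/3.7)(26.87 − 22.4) + 48.4 = 65.1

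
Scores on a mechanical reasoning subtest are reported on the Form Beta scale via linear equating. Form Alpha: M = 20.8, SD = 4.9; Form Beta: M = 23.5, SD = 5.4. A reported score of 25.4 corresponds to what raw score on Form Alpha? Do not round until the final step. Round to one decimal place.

Invert y = (SD_Y/SD_X)(x − M_X) + M_Y:
x = (SD_X/SD_Y)(y − M_Y) + M_X = (4.9/5.4)(25.4 − 23.5) + 20.8
x = 0.907407 × 1.900 + 20.8 = 22.5

22.5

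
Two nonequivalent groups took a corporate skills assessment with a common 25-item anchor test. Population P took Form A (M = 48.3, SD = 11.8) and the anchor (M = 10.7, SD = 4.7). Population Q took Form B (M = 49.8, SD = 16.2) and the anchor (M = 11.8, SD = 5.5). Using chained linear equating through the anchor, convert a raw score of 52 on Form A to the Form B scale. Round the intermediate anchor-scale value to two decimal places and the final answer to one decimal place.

50.9

Form A → anchor (Population P): v = (4.7/11.8)(52 − 48.3) + 10.7 = 12.17
anchor → Form B (Population Q): y = (16.2/5.5)(12.17 − 11.8) + 49.8 = 50.9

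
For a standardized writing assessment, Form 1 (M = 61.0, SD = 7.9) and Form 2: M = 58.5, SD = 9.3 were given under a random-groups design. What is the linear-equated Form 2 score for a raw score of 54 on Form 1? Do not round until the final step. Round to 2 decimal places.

50.26

Linear equating: y = (SD_Y/SD_X)(x − M_X) + M_Y
y = (9.3/7.9)(54 − 61.0) + 58.5
y = 1.177215 × -7.0 + 58.5 = -8.2405 + 58.5 = 50.26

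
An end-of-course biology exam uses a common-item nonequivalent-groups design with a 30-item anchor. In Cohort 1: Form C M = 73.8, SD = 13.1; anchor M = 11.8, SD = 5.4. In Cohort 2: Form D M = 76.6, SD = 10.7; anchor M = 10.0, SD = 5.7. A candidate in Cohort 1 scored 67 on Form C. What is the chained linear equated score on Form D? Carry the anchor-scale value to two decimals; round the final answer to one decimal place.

74.7

Form C → anchor (Cohort 1): v = (5.4/13.1)(67 − 73.8) + 11.8 = 9.00
anchor → Form D (Cohort 2): y = (10.7/5.7)(9.00 − 10.0) + 76.6 = 74.7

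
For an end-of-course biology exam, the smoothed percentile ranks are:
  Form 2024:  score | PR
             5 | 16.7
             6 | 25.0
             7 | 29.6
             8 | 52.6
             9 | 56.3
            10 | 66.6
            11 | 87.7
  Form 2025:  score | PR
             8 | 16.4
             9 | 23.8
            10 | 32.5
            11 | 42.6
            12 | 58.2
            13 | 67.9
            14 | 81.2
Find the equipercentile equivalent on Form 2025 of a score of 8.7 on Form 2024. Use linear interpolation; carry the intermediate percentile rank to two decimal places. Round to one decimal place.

PR of 8.7 on Form 2024: 52.6 + (8.7 − 8)/(9 − 8) × (56.3 − 52.6) = 55.19
On Form 2025, PR 55.19 falls between score 11 (PR 42.6) and 12 (PR 58.2).
Interpolate: 11 + (55.19 − 42.6)/(58.2 − 42.6) × (12 − 11) = 11.8

11.8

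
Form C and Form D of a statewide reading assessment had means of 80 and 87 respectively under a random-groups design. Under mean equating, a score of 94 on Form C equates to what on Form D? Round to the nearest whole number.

101

Mean equating: y = x + (M_Y − M_X) = 94 + (87 − 80) = 101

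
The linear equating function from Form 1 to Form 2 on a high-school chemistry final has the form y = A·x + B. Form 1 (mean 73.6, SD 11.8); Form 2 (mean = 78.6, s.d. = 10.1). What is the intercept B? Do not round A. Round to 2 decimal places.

A = SD_Y / SD_X = 10.1 / 11.8 = 0.855932
B = M_Y − A·M_X = 78.6 − 0.855932 × 73.6 = 15.60

15.60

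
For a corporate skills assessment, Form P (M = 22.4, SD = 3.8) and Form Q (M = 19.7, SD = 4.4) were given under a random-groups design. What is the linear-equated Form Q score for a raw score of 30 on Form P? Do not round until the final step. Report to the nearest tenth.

Linear equating: y = (SD_Y/SD_X)(x − M_X) + M_Y
y = (4.4/3.8)(30 − 22.4) + 19.7
y = 1.157895 × 7.6 + 19.7 = 8.8000 + 19.7 = 28.5

28.5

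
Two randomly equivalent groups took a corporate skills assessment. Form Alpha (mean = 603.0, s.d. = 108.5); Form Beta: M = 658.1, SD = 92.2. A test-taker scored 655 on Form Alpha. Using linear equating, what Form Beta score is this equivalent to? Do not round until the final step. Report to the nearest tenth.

702.3

Linear equating: y = (SD_Y/SD_X)(x − M_X) + M_Y
y = (92.2/108.5)(655 − 603.0) + 658.1
y = 0.849770 × 52.0 + 658.1 = 44.1880 + 658.1 = 702.3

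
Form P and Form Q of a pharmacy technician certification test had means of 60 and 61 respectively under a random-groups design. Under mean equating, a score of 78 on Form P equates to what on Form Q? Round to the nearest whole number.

Mean equating: y = x + (M_Y − M_X) = 78 + (61 − 60) = 79

79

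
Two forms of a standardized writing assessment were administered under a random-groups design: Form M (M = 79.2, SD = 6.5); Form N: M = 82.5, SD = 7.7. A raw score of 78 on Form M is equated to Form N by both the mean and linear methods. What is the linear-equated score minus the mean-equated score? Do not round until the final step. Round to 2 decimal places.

-0.22

Mean-equated: 78 + (82.5 − 79.2) = 81.30
Linear-equated: (7.7/6.5)(78 − 79.2) + 82.5 = 81.078
Difference = 81.078 − 81.30 = -0.22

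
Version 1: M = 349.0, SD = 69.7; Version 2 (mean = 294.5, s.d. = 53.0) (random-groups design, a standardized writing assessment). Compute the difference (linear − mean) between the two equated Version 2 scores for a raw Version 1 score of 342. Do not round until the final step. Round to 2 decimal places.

Mean-equated: 342 + (294.5 − 349.0) = 287.50
Linear-equated: (53.0/69.7)(342 − 349.0) + 294.5 = 289.177
Difference = 289.177 − 287.50 = 1.68

1.68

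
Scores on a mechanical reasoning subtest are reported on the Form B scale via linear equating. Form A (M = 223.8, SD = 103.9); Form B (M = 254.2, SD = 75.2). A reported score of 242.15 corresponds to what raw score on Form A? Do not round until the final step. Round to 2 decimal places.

Invert y = (SD_Y/SD_X)(x − M_X) + M_Y:
x = (SD_X/SD_Y)(y − M_Y) + M_X = (103.9/75.2)(242.15 − 254.2) + 223.8
x = 1.381649 × -12.050 + 223.8 = 207.15

207.15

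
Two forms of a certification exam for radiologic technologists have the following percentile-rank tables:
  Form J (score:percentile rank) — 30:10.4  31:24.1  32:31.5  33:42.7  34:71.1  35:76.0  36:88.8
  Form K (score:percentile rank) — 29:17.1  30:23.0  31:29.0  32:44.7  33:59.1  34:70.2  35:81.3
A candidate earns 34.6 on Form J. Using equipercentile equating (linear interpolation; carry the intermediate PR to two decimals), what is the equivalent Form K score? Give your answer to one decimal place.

PR of 34.6 on Form J: 71.1 + (34.6 − 34)/(35 − 34) × (76.0 − 71.1) = 74.04
On Form K, PR 74.04 falls between score 34 (PR 70.2) and 35 (PR 81.3).
Interpolate: 34 + (74.04 − 70.2)/(81.3 − 70.2) × (35 − 34) = 34.3

34.3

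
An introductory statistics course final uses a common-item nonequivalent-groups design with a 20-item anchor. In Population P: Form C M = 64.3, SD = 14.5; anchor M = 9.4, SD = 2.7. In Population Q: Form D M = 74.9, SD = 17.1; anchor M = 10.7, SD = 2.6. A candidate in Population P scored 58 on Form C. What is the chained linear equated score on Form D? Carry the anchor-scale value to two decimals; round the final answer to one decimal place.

58.7

Form C → anchor (Population P): v = (2.7/14.5)(58 − 64.3) + 9.4 = 8.23
anchor → Form D (Population Q): y = (17.1/2.6)(8.23 − 10.7) + 74.9 = 58.7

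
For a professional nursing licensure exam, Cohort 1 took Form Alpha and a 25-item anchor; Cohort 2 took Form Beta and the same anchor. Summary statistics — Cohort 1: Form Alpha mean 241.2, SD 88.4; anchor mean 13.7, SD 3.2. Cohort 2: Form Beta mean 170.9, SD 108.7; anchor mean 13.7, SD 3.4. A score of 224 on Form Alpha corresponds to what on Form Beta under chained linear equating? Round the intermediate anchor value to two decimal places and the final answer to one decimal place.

Form Alpha → anchor (Cohort 1): v = (3.2/88.4)(224 − 241.2) + 13.7 = 13.08
anchor → Form Beta (Cohort 2): y = (108.7/3.4)(13.08 − 13.7) + 170.9 = 151.1

151.1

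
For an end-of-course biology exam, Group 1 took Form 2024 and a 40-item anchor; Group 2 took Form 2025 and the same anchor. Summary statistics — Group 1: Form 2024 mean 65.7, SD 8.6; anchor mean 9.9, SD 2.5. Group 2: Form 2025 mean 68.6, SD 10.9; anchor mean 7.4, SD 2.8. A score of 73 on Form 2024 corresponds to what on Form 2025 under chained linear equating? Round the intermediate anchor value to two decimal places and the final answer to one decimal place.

Form 2024 → anchor (Group 1): v = (2.5/8.6)(73 − 65.7) + 9.9 = 12.02
anchor → Form 2025 (Group 2): y = (10.9/2.8)(12.02 − 7.4) + 68.6 = 86.6

86.6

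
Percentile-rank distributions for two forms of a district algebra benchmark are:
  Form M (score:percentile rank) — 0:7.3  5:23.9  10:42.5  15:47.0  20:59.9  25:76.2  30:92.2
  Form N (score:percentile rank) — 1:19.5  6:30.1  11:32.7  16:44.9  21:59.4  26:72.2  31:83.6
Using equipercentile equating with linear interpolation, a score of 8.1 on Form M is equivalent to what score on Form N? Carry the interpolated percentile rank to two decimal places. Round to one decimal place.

12.1

PR of 8.1 on Form M: 23.9 + (8.1 − 5)/(10 − 5) × (42.5 − 23.9) = 35.43
On Form N, PR 35.43 falls between score 11 (PR 32.7) and 16 (PR 44.9).
Interpolate: 11 + (35.43 − 32.7)/(44.9 − 32.7) × (16 − 11) = 12.1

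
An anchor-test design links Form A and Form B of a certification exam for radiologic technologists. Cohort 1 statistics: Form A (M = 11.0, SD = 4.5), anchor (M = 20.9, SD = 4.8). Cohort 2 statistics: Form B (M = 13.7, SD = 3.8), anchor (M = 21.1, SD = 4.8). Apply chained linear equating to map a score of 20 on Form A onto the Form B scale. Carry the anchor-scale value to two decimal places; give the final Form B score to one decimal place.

21.1

Form A → anchor (Cohort 1): v = (4.8/4.5)(20 − 11.0) + 20.9 = 30.50
anchor → Form B (Cohort 2): y = (3.8/4.8)(30.50 − 21.1) + 13.7 = 21.1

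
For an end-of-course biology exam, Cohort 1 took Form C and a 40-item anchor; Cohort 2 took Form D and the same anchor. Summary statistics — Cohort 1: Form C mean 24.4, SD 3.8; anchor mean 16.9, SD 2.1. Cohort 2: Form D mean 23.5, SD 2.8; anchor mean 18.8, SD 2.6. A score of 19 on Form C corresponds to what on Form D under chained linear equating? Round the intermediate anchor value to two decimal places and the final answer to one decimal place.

Form C → anchor (Cohort 1): v = (2.1/3.8)(19 − 24.4) + 16.9 = 13.92
anchor → Form D (Cohort 2): y = (2.8/2.6)(13.92 − 18.8) + 23.5 = 18.2

18.2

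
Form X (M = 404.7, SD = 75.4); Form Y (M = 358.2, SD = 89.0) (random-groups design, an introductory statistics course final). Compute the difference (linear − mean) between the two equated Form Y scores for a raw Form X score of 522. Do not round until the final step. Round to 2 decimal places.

Mean-equated: 522 + (358.2 − 404.7) = 475.50
Linear-equated: (89.0/75.4)(522 − 404.7) + 358.2 = 496.658
Difference = 496.658 − 475.50 = 21.16

21.16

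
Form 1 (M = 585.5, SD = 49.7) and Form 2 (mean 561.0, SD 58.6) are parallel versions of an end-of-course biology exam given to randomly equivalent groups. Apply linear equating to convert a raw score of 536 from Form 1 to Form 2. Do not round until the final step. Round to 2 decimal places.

502.64

Linear equating: y = (SD_Y/SD_X)(x − M_X) + M_Y
y = (58.6/49.7)(536 − 585.5) + 561.0
y = 1.179074 × -49.5 + 561.0 = -58.3642 + 561.0 = 502.64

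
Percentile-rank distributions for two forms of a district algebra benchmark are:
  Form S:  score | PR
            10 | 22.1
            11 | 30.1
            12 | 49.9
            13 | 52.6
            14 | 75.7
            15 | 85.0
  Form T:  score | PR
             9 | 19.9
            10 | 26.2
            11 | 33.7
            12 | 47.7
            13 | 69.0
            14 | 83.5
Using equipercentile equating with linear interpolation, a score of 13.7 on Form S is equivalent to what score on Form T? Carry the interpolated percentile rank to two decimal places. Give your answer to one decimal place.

13.0

PR of 13.7 on Form S: 52.6 + (13.7 − 13)/(14 − 13) × (75.7 − 52.6) = 68.77
On Form T, PR 68.77 falls between score 12 (PR 47.7) and 13 (PR 69.0).
Interpolate: 12 + (68.77 − 47.7)/(69.0 − 47.7) × (13 − 12) = 13.0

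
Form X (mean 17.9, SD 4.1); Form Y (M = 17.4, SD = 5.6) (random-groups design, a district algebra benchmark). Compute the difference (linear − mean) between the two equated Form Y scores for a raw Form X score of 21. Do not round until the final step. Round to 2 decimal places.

Mean-equated: 21 + (17.4 − 17.9) = 20.50
Linear-equated: (5.6/4.1)(21 − 17.9) + 17.4 = 21.634
Difference = 21.634 − 20.50 = 1.13

1.13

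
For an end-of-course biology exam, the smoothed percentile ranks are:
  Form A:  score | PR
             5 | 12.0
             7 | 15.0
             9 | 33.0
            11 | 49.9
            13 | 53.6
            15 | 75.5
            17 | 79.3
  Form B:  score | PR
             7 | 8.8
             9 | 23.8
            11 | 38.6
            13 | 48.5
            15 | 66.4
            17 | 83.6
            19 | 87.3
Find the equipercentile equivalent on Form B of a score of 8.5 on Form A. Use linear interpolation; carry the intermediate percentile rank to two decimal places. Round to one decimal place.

9.6

PR of 8.5 on Form A: 15.0 + (8.5 − 7)/(9 − 7) × (33.0 − 15.0) = 28.50
On Form B, PR 28.50 falls between score 9 (PR 23.8) and 11 (PR 38.6).
Interpolate: 9 + (28.50 − 23.8)/(38.6 − 23.8) × (11 − 9) = 9.6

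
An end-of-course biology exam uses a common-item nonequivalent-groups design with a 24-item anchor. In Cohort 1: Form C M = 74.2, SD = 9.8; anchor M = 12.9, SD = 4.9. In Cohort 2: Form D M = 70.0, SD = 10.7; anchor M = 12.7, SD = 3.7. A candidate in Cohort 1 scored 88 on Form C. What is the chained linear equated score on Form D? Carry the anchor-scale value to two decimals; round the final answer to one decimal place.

Form C → anchor (Cohort 1): v = (4.9/9.8)(88 − 74.2) + 12.9 = 19.80
anchor → Form D (Cohort 2): y = (10.7/3.7)(19.80 − 12.7) + 70.0 = 90.5

90.5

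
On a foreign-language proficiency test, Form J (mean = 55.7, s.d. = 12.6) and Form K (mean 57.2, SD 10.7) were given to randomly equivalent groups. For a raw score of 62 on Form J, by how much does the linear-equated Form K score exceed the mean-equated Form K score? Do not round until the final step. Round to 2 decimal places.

-0.95

Mean-equated: 62 + (57.2 − 55.7) = 63.50
Linear-equated: (10.7/12.6)(62 − 55.7) + 57.2 = 62.550
Difference = 62.550 − 63.50 = -0.95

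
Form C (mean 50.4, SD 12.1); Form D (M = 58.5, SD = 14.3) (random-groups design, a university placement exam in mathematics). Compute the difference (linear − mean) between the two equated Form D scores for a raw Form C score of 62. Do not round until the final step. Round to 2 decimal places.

Mean-equated: 62 + (58.5 − 50.4) = 70.10
Linear-equated: (14.3/12.1)(62 − 50.4) + 58.5 = 72.209
Difference = 72.209 − 70.10 = 2.11

2.11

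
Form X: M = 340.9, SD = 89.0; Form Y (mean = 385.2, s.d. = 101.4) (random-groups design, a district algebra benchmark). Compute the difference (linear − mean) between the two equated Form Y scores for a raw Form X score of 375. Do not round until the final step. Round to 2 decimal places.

Mean-equated: 375 + (385.2 − 340.9) = 419.30
Linear-equated: (101.4/89.0)(375 − 340.9) + 385.2 = 424.051
Difference = 424.051 − 419.30 = 4.75

4.75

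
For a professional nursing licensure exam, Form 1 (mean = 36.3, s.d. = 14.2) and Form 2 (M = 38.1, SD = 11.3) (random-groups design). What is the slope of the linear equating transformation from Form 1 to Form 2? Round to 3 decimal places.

0.796

A = SD_Y / SD_X = 11.3 / 14.2 = 0.796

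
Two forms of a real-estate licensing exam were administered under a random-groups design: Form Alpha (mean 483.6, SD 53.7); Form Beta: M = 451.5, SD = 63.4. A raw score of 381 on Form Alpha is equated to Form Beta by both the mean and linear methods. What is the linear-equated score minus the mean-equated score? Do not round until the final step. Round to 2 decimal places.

-18.53

Mean-equated: 381 + (451.5 − 483.6) = 348.90
Linear-equated: (63.4/53.7)(381 − 483.6) + 451.5 = 330.367
Difference = 330.367 − 348.90 = -18.53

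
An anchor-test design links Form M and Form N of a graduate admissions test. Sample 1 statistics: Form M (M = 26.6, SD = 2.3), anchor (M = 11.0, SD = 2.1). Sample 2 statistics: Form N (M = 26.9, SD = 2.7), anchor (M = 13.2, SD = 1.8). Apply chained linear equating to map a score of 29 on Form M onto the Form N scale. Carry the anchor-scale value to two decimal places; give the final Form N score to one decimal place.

Form M → anchor (Sample 1): v = (2.1/2.3)(29 − 26.6) + 11.0 = 13.19
anchor → Form N (Sample 2): y = (2.7/1.8)(13.19 − 13.2) + 26.9 = 26.9

26.9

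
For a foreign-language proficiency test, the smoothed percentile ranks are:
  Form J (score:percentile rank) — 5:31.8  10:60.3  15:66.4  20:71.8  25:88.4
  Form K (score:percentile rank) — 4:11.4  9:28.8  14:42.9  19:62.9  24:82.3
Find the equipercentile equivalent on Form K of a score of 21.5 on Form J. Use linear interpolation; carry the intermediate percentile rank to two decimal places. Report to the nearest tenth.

PR of 21.5 on Form J: 71.8 + (21.5 − 20)/(25 − 20) × (88.4 − 71.8) = 76.78
On Form K, PR 76.78 falls between score 19 (PR 62.9) and 24 (PR 82.3).
Interpolate: 19 + (76.78 − 62.9)/(82.3 − 62.9) × (24 − 19) = 22.6

22.6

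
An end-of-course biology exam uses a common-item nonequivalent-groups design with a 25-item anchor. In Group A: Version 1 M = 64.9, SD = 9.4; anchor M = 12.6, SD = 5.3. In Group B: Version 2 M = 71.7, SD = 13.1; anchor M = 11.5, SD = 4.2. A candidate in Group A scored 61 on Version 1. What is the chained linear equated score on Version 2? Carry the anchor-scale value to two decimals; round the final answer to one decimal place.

Version 1 → anchor (Group A): v = (5.3/9.4)(61 − 64.9) + 12.6 = 10.40
anchor → Version 2 (Group B): y = (13.1/4.2)(10.40 − 11.5) + 71.7 = 68.3

68.3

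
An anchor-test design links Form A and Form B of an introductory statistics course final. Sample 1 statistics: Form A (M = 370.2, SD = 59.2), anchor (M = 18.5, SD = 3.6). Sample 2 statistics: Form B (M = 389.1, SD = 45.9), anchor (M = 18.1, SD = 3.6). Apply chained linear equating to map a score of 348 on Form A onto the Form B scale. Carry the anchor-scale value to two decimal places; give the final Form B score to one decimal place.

377.0

Form A → anchor (Sample 1): v = (3.6/59.2)(348 − 370.2) + 18.5 = 17.15
anchor → Form B (Sample 2): y = (45.9/3.6)(17.15 − 18.1) + 389.1 = 377.0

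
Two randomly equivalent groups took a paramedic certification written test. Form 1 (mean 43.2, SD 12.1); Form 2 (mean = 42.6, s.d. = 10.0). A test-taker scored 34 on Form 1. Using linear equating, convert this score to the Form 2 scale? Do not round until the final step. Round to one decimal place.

Linear equating: y = (SD_Y/SD_X)(x − M_X) + M_Y
y = (10.0/12.1)(34 − 43.2) + 42.6
y = 0.826446 × -9.2 + 42.6 = -7.6033 + 42.6 = 35.0

35.0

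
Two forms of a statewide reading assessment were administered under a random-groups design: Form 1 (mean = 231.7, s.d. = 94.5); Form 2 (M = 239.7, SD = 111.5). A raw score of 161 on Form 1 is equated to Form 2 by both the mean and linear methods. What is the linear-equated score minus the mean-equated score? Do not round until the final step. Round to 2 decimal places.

-12.72

Mean-equated: 161 + (239.7 − 231.7) = 169.00
Linear-equated: (111.5/94.5)(161 − 231.7) + 239.7 = 156.281
Difference = 156.281 − 169.00 = -12.72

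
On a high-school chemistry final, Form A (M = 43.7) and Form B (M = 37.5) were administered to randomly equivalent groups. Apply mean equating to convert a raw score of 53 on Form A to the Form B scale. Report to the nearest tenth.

46.8

Mean equating: y = x + (M_Y − M_X) = 53 + (37.5 − 43.7) = 46.8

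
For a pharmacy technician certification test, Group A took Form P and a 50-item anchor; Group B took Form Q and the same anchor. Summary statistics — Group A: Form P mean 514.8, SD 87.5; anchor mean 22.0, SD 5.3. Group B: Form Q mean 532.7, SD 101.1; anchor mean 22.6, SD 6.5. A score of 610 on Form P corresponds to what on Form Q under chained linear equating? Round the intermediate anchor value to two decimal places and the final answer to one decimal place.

Form P → anchor (Group A): v = (5.3/87.5)(610 − 514.8) + 22.0 = 27.77
anchor → Form Q (Group B): y = (101.1/6.5)(27.77 − 22.6) + 532.7 = 613.1

613.1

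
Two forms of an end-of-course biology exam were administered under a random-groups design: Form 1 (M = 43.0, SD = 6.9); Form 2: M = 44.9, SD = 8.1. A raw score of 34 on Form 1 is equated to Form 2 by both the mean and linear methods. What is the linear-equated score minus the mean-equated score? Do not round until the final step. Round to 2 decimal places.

-1.57

Mean-equated: 34 + (44.9 − 43.0) = 35.90
Linear-equated: (8.1/6.9)(34 − 43.0) + 44.9 = 34.335
Difference = 34.335 − 35.90 = -1.57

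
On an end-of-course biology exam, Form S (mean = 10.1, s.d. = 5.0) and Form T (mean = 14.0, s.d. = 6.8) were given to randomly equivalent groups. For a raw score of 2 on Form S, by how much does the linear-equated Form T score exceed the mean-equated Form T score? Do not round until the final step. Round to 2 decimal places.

-2.92

Mean-equated: 2 + (14.0 − 10.1) = 5.90
Linear-equated: (6.8/5.0)(2 − 10.1) + 14.0 = 2.984
Difference = 2.984 − 5.90 = -2.92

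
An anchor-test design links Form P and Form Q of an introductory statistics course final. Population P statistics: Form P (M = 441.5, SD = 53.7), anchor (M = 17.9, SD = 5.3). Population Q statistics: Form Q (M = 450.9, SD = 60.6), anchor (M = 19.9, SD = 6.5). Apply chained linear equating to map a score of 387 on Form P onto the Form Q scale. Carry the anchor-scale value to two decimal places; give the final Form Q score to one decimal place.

Form P → anchor (Population P): v = (5.3/53.7)(387 − 441.5) + 17.9 = 12.52
anchor → Form Q (Population Q): y = (60.6/6.5)(12.52 − 19.9) + 450.9 = 382.1

382.1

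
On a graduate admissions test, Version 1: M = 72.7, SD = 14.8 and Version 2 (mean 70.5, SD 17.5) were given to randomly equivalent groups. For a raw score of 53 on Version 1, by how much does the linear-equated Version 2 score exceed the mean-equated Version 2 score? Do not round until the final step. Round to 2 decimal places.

-3.59

Mean-equated: 53 + (70.5 − 72.7) = 50.80
Linear-equated: (17.5/14.8)(53 − 72.7) + 70.5 = 47.206
Difference = 47.206 − 50.80 = -3.59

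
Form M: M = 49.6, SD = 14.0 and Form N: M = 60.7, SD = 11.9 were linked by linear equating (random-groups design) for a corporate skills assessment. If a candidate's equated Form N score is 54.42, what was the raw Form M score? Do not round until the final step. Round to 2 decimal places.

Invert y = (SD_Y/SD_X)(x − M_X) + M_Y:
x = (SD_X/SD_Y)(y − M_Y) + M_X = (14.0/11.9)(54.42 − 60.7) + 49.6
x = 1.176471 × -6.280 + 49.6 = 42.21

42.21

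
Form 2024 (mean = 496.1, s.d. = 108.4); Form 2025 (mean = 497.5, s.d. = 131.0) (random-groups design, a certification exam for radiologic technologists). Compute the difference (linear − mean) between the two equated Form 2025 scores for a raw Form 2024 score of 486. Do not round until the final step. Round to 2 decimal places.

-2.11

Mean-equated: 486 + (497.5 − 496.1) = 487.40
Linear-equated: (131.0/108.4)(486 − 496.1) + 497.5 = 485.294
Difference = 485.294 − 487.40 = -2.11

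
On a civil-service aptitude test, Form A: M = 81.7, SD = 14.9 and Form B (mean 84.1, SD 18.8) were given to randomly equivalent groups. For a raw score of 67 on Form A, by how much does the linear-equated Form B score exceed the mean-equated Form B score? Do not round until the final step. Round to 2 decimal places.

-3.85

Mean-equated: 67 + (84.1 − 81.7) = 69.40
Linear-equated: (18.8/14.9)(67 − 81.7) + 84.1 = 65.552
Difference = 65.552 − 69.40 = -3.85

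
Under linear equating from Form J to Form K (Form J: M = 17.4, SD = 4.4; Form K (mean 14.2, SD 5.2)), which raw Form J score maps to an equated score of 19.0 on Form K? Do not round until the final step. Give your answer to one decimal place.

Invert y = (SD_Y/SD_X)(x − M_X) + M_Y:
x = (SD_X/SD_Y)(y − M_Y) + M_X = (4.4/5.2)(19.0 − 14.2) + 17.4
x = 0.846154 × 4.800 + 17.4 = 21.5

21.5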